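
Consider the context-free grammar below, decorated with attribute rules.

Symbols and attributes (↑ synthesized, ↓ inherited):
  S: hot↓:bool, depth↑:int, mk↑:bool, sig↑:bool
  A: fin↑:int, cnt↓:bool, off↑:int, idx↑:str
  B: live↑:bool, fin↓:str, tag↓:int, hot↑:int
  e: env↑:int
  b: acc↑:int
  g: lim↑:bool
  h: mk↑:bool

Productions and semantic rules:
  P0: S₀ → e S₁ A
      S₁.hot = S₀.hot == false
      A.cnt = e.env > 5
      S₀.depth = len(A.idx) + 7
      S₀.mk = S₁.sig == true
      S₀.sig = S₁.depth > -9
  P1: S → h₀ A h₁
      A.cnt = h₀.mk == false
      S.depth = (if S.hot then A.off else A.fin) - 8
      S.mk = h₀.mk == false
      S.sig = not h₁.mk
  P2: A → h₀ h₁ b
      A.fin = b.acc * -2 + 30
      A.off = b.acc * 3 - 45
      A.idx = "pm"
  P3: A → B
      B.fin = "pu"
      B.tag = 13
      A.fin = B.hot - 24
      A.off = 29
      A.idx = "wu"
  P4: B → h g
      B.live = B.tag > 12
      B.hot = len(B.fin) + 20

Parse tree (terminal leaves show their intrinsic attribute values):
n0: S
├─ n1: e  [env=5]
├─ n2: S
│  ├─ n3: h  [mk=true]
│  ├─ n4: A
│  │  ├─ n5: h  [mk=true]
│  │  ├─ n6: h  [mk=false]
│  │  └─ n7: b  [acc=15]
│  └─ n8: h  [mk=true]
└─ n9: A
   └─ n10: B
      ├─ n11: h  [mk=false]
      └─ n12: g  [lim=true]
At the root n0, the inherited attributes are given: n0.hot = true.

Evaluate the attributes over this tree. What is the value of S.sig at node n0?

true

1. n0.hot = true  [given at root]
2. n1.env = 5  [terminal]
3. n2.hot = false  [S₀.hot == false]
4. n3.mk = true  [terminal]
5. n4.cnt = false  [h₀.mk == false]
6. n5.mk = true  [terminal]
7. n6.mk = false  [terminal]
8. n7.acc = 15  [terminal]
9. n4.fin = 0  [b.acc * -2 + 30]
10. n4.off = 0  [b.acc * 3 - 45]
11. n4.idx = "pm"  ["pm"]
12. n8.mk = true  [terminal]
13. n2.depth = -8  [(if S.hot then A.off else A.fin) - 8]
14. n2.mk = false  [h₀.mk == false]
15. n2.sig = false  [not h₁.mk]
16. n9.cnt = false  [e.env > 5]
17. n10.fin = "pu"  ["pu"]
18. n10.tag = 13  [13]
19. n11.mk = false  [terminal]
20. n12.lim = true  [terminal]
21. n10.live = true  [B.tag > 12]
22. n10.hot = 22  [len(B.fin) + 20]
23. n9.fin = -2  [B.hot - 24]
24. n9.off = 29  [29]
25. n9.idx = "wu"  ["wu"]
26. n0.depth = 9  [len(A.idx) + 7]
27. n0.mk = false  [S₁.sig == true]
28. n0.sig = true  [S₁.depth > -9]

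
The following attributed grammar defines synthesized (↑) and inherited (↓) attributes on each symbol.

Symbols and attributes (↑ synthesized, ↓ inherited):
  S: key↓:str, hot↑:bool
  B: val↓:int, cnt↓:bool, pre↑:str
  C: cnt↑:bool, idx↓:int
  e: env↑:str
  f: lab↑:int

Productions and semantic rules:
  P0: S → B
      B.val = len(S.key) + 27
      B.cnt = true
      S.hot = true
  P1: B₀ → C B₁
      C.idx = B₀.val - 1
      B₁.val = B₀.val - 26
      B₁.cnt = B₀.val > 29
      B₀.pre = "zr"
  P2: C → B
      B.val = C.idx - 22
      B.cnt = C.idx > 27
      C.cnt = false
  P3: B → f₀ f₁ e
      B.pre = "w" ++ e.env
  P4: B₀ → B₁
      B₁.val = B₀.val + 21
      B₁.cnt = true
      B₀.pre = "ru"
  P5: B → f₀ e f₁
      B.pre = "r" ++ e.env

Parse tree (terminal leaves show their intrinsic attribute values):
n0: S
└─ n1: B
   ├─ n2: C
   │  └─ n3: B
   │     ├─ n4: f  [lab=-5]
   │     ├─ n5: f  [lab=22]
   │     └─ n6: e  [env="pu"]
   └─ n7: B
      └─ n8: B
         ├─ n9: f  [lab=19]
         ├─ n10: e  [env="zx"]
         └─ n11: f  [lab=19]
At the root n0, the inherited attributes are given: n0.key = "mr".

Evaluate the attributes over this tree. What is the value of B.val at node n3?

1. n0.key = "mr"  [given at root]
2. n1.val = 29  [len(S.key) + 27]
3. n1.cnt = true  [true]
4. n2.idx = 28  [B₀.val - 1]
5. n3.val = 6  [C.idx - 22]
6. n3.cnt = true  [C.idx > 27]
7. n4.lab = -5  [terminal]
8. n5.lab = 22  [terminal]
9. n6.env = "pu"  [terminal]
10. n3.pre = "wpu"  ["w" ++ e.env]
11. n2.cnt = false  [false]
12. n7.val = 3  [B₀.val - 26]
13. n7.cnt = false  [B₀.val > 29]
14. n8.val = 24  [B₀.val + 21]
15. n8.cnt = true  [true]
16. n9.lab = 19  [terminal]
17. n10.env = "zx"  [terminal]
18. n11.lab = 19  [terminal]
19. n8.pre = "rzx"  ["r" ++ e.env]
20. n7.pre = "ru"  ["ru"]
21. n1.pre = "zr"  ["zr"]
22. n0.hot = true  [true]

6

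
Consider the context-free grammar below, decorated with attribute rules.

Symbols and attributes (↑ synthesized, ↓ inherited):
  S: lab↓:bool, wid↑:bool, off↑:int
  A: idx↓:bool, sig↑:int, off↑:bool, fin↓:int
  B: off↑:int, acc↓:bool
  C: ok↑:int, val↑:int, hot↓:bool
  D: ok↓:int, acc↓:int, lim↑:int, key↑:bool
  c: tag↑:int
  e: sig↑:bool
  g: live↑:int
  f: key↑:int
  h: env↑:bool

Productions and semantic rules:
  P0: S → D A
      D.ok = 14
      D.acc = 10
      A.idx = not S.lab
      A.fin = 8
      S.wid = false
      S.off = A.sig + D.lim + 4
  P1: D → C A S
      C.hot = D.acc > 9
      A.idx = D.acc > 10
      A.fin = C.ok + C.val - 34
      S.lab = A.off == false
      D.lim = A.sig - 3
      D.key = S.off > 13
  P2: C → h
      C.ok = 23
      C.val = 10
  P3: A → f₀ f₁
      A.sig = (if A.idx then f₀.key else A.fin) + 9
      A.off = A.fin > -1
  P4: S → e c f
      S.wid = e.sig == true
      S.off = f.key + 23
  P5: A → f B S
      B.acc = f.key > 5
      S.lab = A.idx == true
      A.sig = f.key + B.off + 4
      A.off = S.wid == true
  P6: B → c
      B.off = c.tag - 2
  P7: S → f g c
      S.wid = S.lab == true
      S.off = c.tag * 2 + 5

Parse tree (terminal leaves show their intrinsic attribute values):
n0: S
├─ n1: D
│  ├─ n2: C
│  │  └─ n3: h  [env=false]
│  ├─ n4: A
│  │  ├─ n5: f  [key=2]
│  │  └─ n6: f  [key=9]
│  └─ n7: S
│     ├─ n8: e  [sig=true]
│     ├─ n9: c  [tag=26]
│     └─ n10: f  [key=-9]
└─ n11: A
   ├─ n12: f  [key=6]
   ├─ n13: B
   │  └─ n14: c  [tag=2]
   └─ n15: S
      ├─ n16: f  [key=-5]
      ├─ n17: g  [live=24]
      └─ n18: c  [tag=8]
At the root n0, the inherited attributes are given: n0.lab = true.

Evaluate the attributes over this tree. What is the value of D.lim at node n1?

1. n0.lab = true  [given at root]
2. n1.ok = 14  [14]
3. n1.acc = 10  [10]
4. n2.hot = true  [D.acc > 9]
5. n3.env = false  [terminal]
6. n2.ok = 23  [23]
7. n2.val = 10  [10]
8. n4.idx = false  [D.acc > 10]
9. n4.fin = -1  [C.ok + C.val - 34]
10. n5.key = 2  [terminal]
11. n6.key = 9  [terminal]
12. n4.sig = 8  [(if A.idx then f₀.key else A.fin) + 9]
13. n4.off = false  [A.fin > -1]
14. n7.lab = true  [A.off == false]
15. n8.sig = true  [terminal]
16. n9.tag = 26  [terminal]
17. n10.key = -9  [terminal]
18. n7.wid = true  [e.sig == true]
19. n7.off = 14  [f.key + 23]
20. n1.lim = 5  [A.sig - 3]
21. n1.key = true  [S.off > 13]
22. n11.idx = false  [not S.lab]
23. n11.fin = 8  [8]
24. n12.key = 6  [terminal]
25. n13.acc = true  [f.key > 5]
26. n14.tag = 2  [terminal]
27. n13.off = 0  [c.tag - 2]
28. n15.lab = false  [A.idx == true]
29. n16.key = -5  [terminal]
30. n17.live = 24  [terminal]
31. n18.tag = 8  [terminal]
32. n15.wid = false  [S.lab == true]
33. n15.off = 21  [c.tag * 2 + 5]
34. n11.sig = 10  [f.key + B.off + 4]
35. n11.off = false  [S.wid == true]
36. n0.wid = false  [false]
37. n0.off = 19  [A.sig + D.lim + 4]

5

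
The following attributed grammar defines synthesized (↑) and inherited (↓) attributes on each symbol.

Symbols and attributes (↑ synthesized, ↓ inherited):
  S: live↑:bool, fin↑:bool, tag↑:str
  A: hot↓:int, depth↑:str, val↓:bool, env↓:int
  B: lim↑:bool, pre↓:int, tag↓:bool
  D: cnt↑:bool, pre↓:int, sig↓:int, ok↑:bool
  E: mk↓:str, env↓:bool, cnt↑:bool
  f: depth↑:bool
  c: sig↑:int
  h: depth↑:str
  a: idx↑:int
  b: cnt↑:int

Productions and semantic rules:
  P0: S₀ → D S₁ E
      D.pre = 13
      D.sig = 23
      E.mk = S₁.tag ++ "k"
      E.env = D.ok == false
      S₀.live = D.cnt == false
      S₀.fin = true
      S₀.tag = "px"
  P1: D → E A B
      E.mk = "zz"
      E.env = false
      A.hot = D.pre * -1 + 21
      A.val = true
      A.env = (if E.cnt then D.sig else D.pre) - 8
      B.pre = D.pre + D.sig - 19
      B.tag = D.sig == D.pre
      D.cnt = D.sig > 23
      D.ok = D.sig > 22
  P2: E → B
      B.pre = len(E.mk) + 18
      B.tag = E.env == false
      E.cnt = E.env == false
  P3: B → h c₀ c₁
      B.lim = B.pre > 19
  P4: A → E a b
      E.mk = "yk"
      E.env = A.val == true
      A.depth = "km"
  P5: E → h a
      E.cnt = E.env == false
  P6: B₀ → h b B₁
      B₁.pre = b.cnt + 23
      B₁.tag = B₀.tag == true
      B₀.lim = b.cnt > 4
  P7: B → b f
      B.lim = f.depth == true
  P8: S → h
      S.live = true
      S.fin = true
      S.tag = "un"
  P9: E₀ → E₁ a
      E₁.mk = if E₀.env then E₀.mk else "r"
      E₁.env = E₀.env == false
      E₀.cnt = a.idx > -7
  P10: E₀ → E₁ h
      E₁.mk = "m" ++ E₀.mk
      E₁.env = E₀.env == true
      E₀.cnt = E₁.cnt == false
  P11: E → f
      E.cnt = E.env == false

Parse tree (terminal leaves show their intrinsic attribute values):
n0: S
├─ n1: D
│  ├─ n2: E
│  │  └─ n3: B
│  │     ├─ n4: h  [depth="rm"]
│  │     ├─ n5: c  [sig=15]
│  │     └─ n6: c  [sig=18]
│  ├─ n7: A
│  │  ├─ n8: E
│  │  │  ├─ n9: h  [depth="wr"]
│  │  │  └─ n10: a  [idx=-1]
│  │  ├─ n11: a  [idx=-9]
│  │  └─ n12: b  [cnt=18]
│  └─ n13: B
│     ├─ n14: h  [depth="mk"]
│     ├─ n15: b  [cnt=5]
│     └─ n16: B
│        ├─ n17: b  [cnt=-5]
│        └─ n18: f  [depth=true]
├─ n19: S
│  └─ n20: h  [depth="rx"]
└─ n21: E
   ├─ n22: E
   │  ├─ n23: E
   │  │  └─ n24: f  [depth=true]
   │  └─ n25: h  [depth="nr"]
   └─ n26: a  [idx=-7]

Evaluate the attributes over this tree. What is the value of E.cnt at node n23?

1. n1.pre = 13  [13]
2. n1.sig = 23  [23]
3. n2.mk = "zz"  ["zz"]
4. n2.env = false  [false]
5. n3.pre = 20  [len(E.mk) + 18]
6. n3.tag = true  [E.env == false]
7. n4.depth = "rm"  [terminal]
8. n5.sig = 15  [terminal]
9. n6.sig = 18  [terminal]
10. n3.lim = true  [B.pre > 19]
11. n2.cnt = true  [E.env == false]
12. n7.hot = 8  [D.pre * -1 + 21]
13. n7.val = true  [true]
14. n7.env = 15  [(if E.cnt then D.sig else D.pre) - 8]
15. n8.mk = "yk"  ["yk"]
16. n8.env = true  [A.val == true]
17. n9.depth = "wr"  [terminal]
18. n10.idx = -1  [terminal]
19. n8.cnt = false  [E.env == false]
20. n11.idx = -9  [terminal]
21. n12.cnt = 18  [terminal]
22. n7.depth = "km"  ["km"]
23. n13.pre = 17  [D.pre + D.sig - 19]
24. n13.tag = false  [D.sig == D.pre]
25. n14.depth = "mk"  [terminal]
26. n15.cnt = 5  [terminal]
27. n16.pre = 28  [b.cnt + 23]
28. n16.tag = false  [B₀.tag == true]
29. n17.cnt = -5  [terminal]
30. n18.depth = true  [terminal]
31. n16.lim = true  [f.depth == true]
32. n13.lim = true  [b.cnt > 4]
33. n1.cnt = false  [D.sig > 23]
34. n1.ok = true  [D.sig > 22]
35. n20.depth = "rx"  [terminal]
36. n19.live = true  [true]
37. n19.fin = true  [true]
38. n19.tag = "un"  ["un"]
39. n21.mk = "unk"  [S₁.tag ++ "k"]
40. n21.env = false  [D.ok == false]
41. n22.mk = "r"  [if E₀.env then E₀.mk else "r"]
42. n22.env = true  [E₀.env == false]
43. n23.mk = "mr"  ["m" ++ E₀.mk]
44. n23.env = true  [E₀.env == true]
45. n24.depth = true  [terminal]
46. n23.cnt = false  [E.env == false]
47. n25.depth = "nr"  [terminal]
48. n22.cnt = true  [E₁.cnt == false]
49. n26.idx = -7  [terminal]
50. n21.cnt = false  [a.idx > -7]
51. n0.live = true  [D.cnt == false]
52. n0.fin = true  [true]
53. n0.tag = "px"  ["px"]

false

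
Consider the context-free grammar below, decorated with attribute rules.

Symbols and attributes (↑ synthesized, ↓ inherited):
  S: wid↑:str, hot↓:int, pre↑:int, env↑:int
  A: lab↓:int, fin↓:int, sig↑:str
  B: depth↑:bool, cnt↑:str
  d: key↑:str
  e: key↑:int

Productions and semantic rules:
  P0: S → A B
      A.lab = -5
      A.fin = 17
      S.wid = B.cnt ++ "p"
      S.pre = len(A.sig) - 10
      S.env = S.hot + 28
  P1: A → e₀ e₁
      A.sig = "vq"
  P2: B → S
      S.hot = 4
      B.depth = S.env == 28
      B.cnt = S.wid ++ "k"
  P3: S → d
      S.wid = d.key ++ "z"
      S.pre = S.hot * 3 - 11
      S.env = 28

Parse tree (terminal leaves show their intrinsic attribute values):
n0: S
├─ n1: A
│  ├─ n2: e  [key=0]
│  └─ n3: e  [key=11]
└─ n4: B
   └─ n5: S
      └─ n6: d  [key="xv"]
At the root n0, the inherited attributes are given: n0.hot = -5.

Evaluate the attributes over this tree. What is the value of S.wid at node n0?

1. n0.hot = -5  [given at root]
2. n1.lab = -5  [-5]
3. n1.fin = 17  [17]
4. n2.key = 0  [terminal]
5. n3.key = 11  [terminal]
6. n1.sig = "vq"  ["vq"]
7. n5.hot = 4  [4]
8. n6.key = "xv"  [terminal]
9. n5.wid = "xvz"  [d.key ++ "z"]
10. n5.pre = 1  [S.hot * 3 - 11]
11. n5.env = 28  [28]
12. n4.depth = true  [S.env == 28]
13. n4.cnt = "xvzk"  [S.wid ++ "k"]
14. n0.wid = "xvzkp"  [B.cnt ++ "p"]
15. n0.pre = -8  [len(A.sig) - 10]
16. n0.env = 23  [S.hot + 28]

"xvzkp"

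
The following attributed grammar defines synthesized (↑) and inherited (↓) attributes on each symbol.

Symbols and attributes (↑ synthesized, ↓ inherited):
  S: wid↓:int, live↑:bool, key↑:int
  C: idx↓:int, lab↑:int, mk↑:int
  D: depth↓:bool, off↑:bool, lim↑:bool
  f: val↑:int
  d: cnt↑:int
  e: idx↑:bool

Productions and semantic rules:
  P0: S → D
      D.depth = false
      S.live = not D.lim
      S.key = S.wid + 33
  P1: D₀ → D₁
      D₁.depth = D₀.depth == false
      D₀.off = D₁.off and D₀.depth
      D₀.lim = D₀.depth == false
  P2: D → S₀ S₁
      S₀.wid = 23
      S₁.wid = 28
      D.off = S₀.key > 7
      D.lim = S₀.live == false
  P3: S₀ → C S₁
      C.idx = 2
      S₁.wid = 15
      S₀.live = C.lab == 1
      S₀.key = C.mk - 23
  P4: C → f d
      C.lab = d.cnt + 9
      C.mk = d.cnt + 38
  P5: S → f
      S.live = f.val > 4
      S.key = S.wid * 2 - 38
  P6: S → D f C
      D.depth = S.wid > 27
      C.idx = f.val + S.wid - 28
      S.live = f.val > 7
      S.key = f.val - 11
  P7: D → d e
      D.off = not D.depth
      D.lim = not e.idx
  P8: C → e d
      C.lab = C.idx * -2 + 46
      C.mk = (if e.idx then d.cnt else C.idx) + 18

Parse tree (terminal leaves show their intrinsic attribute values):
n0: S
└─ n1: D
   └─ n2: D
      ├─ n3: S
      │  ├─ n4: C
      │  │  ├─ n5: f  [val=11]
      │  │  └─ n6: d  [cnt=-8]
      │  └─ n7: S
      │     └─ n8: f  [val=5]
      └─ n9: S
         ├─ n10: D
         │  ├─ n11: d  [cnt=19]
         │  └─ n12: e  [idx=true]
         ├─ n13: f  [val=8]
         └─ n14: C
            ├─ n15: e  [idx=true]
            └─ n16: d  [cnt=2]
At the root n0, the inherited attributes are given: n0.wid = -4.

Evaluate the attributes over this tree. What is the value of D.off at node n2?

1. n0.wid = -4  [given at root]
2. n1.depth = false  [false]
3. n2.depth = true  [D₀.depth == false]
4. n3.wid = 23  [23]
5. n4.idx = 2  [2]
6. n5.val = 11  [terminal]
7. n6.cnt = -8  [terminal]
8. n4.lab = 1  [d.cnt + 9]
9. n4.mk = 30  [d.cnt + 38]
10. n7.wid = 15  [15]
11. n8.val = 5  [terminal]
12. n7.live = true  [f.val > 4]
13. n7.key = -8  [S.wid * 2 - 38]
14. n3.live = true  [C.lab == 1]
15. n3.key = 7  [C.mk - 23]
16. n9.wid = 28  [28]
17. n10.depth = true  [S.wid > 27]
18. n11.cnt = 19  [terminal]
19. n12.idx = true  [terminal]
20. n10.off = false  [not D.depth]
21. n10.lim = false  [not e.idx]
22. n13.val = 8  [terminal]
23. n14.idx = 8  [f.val + S.wid - 28]
24. n15.idx = true  [terminal]
25. n16.cnt = 2  [terminal]
26. n14.lab = 30  [C.idx * -2 + 46]
27. n14.mk = 20  [(if e.idx then d.cnt else C.idx) + 18]
28. n9.live = true  [f.val > 7]
29. n9.key = -3  [f.val - 11]
30. n2.off = false  [S₀.key > 7]
31. n2.lim = false  [S₀.live == false]
32. n1.off = false  [D₁.off and D₀.depth]
33. n1.lim = true  [D₀.depth == false]
34. n0.live = false  [not D.lim]
35. n0.key = 29  [S.wid + 33]

false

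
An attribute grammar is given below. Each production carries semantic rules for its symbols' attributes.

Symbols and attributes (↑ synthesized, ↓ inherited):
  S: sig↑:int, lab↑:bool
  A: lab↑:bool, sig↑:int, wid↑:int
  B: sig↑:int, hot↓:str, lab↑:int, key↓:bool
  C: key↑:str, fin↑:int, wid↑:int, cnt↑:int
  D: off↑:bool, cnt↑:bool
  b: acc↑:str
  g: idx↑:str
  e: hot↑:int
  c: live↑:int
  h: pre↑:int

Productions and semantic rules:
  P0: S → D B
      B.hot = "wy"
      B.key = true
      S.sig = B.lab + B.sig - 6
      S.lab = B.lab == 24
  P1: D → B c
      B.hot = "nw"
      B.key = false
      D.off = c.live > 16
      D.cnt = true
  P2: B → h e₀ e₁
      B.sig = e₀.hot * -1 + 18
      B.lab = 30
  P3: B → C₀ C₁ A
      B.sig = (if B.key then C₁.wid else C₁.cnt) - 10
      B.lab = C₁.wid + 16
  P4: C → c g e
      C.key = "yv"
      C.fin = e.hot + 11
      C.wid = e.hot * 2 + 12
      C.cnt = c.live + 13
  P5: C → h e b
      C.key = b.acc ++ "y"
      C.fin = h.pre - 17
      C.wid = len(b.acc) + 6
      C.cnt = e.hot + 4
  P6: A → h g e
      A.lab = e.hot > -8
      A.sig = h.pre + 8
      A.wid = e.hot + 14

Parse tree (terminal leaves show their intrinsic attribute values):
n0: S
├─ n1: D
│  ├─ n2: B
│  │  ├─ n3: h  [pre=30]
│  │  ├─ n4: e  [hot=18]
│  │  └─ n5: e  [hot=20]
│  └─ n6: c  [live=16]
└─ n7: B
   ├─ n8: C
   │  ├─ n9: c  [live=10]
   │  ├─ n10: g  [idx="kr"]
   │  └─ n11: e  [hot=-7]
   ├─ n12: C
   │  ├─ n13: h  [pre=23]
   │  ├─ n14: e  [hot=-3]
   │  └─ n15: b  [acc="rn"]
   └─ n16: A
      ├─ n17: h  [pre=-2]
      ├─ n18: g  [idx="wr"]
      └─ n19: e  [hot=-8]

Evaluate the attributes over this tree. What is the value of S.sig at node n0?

16

1. n2.hot = "nw"  ["nw"]
2. n2.key = false  [false]
3. n3.pre = 30  [terminal]
4. n4.hot = 18  [terminal]
5. n5.hot = 20  [terminal]
6. n2.sig = 0  [e₀.hot * -1 + 18]
7. n2.lab = 30  [30]
8. n6.live = 16  [terminal]
9. n1.off = false  [c.live > 16]
10. n1.cnt = true  [true]
11. n7.hot = "wy"  ["wy"]
12. n7.key = true  [true]
13. n9.live = 10  [terminal]
14. n10.idx = "kr"  [terminal]
15. n11.hot = -7  [terminal]
16. n8.key = "yv"  ["yv"]
17. n8.fin = 4  [e.hot + 11]
18. n8.wid = -2  [e.hot * 2 + 12]
19. n8.cnt = 23  [c.live + 13]
20. n13.pre = 23  [terminal]
21. n14.hot = -3  [terminal]
22. n15.acc = "rn"  [terminal]
23. n12.key = "rny"  [b.acc ++ "y"]
24. n12.fin = 6  [h.pre - 17]
25. n12.wid = 8  [len(b.acc) + 6]
26. n12.cnt = 1  [e.hot + 4]
27. n17.pre = -2  [terminal]
28. n18.idx = "wr"  [terminal]
29. n19.hot = -8  [terminal]
30. n16.lab = false  [e.hot > -8]
31. n16.sig = 6  [h.pre + 8]
32. n16.wid = 6  [e.hot + 14]
33. n7.sig = -2  [(if B.key then C₁.wid else C₁.cnt) - 10]
34. n7.lab = 24  [C₁.wid + 16]
35. n0.sig = 16  [B.lab + B.sig - 6]
36. n0.lab = true  [B.lab == 24]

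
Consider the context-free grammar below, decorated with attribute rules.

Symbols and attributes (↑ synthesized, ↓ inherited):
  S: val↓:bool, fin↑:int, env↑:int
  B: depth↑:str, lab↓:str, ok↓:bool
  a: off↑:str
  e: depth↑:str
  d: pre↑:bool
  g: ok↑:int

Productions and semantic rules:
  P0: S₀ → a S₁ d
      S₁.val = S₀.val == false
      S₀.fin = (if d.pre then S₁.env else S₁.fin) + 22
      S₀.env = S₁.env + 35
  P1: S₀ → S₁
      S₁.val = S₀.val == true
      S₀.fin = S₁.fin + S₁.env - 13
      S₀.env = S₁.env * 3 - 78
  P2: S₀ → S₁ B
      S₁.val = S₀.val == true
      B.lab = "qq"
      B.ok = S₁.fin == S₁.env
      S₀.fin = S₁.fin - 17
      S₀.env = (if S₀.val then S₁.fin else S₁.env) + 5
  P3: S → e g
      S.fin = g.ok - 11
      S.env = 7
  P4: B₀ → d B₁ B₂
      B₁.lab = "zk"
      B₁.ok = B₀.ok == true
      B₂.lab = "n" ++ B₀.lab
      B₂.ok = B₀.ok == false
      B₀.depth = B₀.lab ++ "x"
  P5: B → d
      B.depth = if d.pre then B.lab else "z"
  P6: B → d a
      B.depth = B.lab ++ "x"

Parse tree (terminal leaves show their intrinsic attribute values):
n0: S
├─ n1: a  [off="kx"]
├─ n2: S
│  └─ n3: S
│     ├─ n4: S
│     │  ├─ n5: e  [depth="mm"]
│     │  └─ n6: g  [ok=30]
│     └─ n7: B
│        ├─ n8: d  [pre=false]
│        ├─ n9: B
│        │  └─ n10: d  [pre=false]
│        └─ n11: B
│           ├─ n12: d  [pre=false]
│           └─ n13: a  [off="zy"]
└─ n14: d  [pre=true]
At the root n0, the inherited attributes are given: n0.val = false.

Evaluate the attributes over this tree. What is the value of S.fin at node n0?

1. n0.val = false  [given at root]
2. n1.off = "kx"  [terminal]
3. n2.val = true  [S₀.val == false]
4. n3.val = true  [S₀.val == true]
5. n4.val = true  [S₀.val == true]
6. n5.depth = "mm"  [terminal]
7. n6.ok = 30  [terminal]
8. n4.fin = 19  [g.ok - 11]
9. n4.env = 7  [7]
10. n7.lab = "qq"  ["qq"]
11. n7.ok = false  [S₁.fin == S₁.env]
12. n8.pre = false  [terminal]
13. n9.lab = "zk"  ["zk"]
14. n9.ok = false  [B₀.ok == true]
15. n10.pre = false  [terminal]
16. n9.depth = "z"  [if d.pre then B.lab else "z"]
17. n11.lab = "nqq"  ["n" ++ B₀.lab]
18. n11.ok = true  [B₀.ok == false]
19. n12.pre = false  [terminal]
20. n13.off = "zy"  [terminal]
21. n11.depth = "nqqx"  [B.lab ++ "x"]
22. n7.depth = "qqx"  [B₀.lab ++ "x"]
23. n3.fin = 2  [S₁.fin - 17]
24. n3.env = 24  [(if S₀.val then S₁.fin else S₁.env) + 5]
25. n2.fin = 13  [S₁.fin + S₁.env - 13]
26. n2.env = -6  [S₁.env * 3 - 78]
27. n14.pre = true  [terminal]
28. n0.fin = 16  [(if d.pre then S₁.env else S₁.fin) + 22]
29. n0.env = 29  [S₁.env + 35]

16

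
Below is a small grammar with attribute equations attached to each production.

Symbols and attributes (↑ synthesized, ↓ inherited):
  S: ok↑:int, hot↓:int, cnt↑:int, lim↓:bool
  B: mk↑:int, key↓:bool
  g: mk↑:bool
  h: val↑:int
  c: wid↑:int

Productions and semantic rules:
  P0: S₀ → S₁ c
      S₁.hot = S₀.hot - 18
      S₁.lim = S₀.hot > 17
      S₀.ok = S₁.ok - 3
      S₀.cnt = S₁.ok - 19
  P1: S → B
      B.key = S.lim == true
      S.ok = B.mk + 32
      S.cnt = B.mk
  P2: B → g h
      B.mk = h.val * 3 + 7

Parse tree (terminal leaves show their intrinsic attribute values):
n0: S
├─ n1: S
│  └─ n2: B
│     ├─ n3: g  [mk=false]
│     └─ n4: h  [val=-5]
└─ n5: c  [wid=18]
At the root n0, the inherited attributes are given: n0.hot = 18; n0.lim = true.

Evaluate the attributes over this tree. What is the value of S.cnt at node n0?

1. n0.hot = 18  [given at root]
2. n0.lim = true  [given at root]
3. n1.hot = 0  [S₀.hot - 18]
4. n1.lim = true  [S₀.hot > 17]
5. n2.key = true  [S.lim == true]
6. n3.mk = false  [terminal]
7. n4.val = -5  [terminal]
8. n2.mk = -8  [h.val * 3 + 7]
9. n1.ok = 24  [B.mk + 32]
10. n1.cnt = -8  [B.mk]
11. n5.wid = 18  [terminal]
12. n0.ok = 21  [S₁.ok - 3]
13. n0.cnt = 5  [S₁.ok - 19]

5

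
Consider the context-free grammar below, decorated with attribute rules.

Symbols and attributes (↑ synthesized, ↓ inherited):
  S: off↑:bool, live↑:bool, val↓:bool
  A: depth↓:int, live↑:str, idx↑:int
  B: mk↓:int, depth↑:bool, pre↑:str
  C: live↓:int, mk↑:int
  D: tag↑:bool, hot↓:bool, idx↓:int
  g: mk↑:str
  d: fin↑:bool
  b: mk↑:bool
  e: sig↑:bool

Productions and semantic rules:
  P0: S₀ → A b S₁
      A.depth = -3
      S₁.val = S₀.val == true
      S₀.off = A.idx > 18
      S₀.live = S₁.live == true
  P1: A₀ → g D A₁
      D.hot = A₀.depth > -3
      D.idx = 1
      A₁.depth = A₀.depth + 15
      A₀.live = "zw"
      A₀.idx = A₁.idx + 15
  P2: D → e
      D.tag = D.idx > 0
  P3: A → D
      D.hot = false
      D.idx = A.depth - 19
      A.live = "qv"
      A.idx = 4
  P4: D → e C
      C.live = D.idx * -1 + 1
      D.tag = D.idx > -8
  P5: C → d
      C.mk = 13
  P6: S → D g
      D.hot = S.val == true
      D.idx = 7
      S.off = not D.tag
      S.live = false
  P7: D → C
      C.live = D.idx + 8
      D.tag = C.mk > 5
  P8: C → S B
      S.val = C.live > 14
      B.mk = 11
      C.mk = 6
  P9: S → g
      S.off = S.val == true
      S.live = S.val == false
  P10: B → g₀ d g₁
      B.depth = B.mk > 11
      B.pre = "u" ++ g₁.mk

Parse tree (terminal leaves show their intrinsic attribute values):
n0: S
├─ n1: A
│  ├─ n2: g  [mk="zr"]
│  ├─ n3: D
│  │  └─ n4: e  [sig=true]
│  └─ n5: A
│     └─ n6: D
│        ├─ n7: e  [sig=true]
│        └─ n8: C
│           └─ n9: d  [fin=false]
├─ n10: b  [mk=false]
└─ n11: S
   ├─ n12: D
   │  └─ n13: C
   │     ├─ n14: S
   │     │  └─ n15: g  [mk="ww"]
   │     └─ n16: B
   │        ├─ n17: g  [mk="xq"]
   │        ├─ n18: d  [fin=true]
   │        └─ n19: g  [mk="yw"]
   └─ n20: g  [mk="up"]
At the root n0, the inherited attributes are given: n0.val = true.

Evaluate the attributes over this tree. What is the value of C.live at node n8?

1. n0.val = true  [given at root]
2. n1.depth = -3  [-3]
3. n2.mk = "zr"  [terminal]
4. n3.hot = false  [A₀.depth > -3]
5. n3.idx = 1  [1]
6. n4.sig = true  [terminal]
7. n3.tag = true  [D.idx > 0]
8. n5.depth = 12  [A₀.depth + 15]
9. n6.hot = false  [false]
10. n6.idx = -7  [A.depth - 19]
11. n7.sig = true  [terminal]
12. n8.live = 8  [D.idx * -1 + 1]
13. n9.fin = false  [terminal]
14. n8.mk = 13  [13]
15. n6.tag = true  [D.idx > -8]
16. n5.live = "qv"  ["qv"]
17. n5.idx = 4  [4]
18. n1.live = "zw"  ["zw"]
19. n1.idx = 19  [A₁.idx + 15]
20. n10.mk = false  [terminal]
21. n11.val = true  [S₀.val == true]
22. n12.hot = true  [S.val == true]
23. n12.idx = 7  [7]
24. n13.live = 15  [D.idx + 8]
25. n14.val = true  [C.live > 14]
26. n15.mk = "ww"  [terminal]
27. n14.off = true  [S.val == true]
28. n14.live = false  [S.val == false]
29. n16.mk = 11  [11]
30. n17.mk = "xq"  [terminal]
31. n18.fin = true  [terminal]
32. n19.mk = "yw"  [terminal]
33. n16.depth = false  [B.mk > 11]
34. n16.pre = "uyw"  ["u" ++ g₁.mk]
35. n13.mk = 6  [6]
36. n12.tag = true  [C.mk > 5]
37. n20.mk = "up"  [terminal]
38. n11.off = false  [not D.tag]
39. n11.live = false  [false]
40. n0.off = true  [A.idx > 18]
41. n0.live = false  [S₁.live == true]

8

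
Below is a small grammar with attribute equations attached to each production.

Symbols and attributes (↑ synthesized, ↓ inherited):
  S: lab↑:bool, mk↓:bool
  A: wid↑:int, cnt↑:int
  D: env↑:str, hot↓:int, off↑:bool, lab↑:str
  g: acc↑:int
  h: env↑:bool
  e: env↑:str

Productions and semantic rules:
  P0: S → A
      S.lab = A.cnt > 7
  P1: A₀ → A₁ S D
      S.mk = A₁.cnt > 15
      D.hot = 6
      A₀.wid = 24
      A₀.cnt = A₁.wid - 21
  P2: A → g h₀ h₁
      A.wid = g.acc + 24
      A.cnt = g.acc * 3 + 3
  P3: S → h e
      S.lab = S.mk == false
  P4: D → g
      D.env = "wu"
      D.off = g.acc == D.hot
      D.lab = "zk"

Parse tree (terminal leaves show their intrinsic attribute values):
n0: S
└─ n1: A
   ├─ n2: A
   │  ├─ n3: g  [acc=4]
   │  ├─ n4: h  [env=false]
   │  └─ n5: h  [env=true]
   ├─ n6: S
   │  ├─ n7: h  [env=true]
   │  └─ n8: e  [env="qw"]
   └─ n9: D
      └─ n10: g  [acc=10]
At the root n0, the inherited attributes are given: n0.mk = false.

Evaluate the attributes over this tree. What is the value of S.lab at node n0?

false

1. n0.mk = false  [given at root]
2. n3.acc = 4  [terminal]
3. n4.env = false  [terminal]
4. n5.env = true  [terminal]
5. n2.wid = 28  [g.acc + 24]
6. n2.cnt = 15  [g.acc * 3 + 3]
7. n6.mk = false  [A₁.cnt > 15]
8. n7.env = true  [terminal]
9. n8.env = "qw"  [terminal]
10. n6.lab = true  [S.mk == false]
11. n9.hot = 6  [6]
12. n10.acc = 10  [terminal]
13. n9.env = "wu"  ["wu"]
14. n9.off = false  [g.acc == D.hot]
15. n9.lab = "zk"  ["zk"]
16. n1.wid = 24  [24]
17. n1.cnt = 7  [A₁.wid - 21]
18. n0.lab = false  [A.cnt > 7]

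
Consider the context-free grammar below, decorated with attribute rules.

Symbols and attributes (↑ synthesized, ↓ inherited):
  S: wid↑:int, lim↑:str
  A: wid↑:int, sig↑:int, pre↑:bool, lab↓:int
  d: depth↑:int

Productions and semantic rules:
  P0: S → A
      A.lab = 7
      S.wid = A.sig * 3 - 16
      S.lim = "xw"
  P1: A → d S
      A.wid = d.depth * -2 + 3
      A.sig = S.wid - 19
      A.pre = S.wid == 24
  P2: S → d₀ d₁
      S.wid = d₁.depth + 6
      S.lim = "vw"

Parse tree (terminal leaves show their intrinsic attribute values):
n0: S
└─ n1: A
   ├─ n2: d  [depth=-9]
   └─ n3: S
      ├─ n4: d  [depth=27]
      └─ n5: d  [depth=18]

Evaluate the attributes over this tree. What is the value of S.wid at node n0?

1. n1.lab = 7  [7]
2. n2.depth = -9  [terminal]
3. n4.depth = 27  [terminal]
4. n5.depth = 18  [terminal]
5. n3.wid = 24  [d₁.depth + 6]
6. n3.lim = "vw"  ["vw"]
7. n1.wid = 21  [d.depth * -2 + 3]
8. n1.sig = 5  [S.wid - 19]
9. n1.pre = true  [S.wid == 24]
10. n0.wid = -1  [A.sig * 3 - 16]
11. n0.lim = "xw"  ["xw"]

-1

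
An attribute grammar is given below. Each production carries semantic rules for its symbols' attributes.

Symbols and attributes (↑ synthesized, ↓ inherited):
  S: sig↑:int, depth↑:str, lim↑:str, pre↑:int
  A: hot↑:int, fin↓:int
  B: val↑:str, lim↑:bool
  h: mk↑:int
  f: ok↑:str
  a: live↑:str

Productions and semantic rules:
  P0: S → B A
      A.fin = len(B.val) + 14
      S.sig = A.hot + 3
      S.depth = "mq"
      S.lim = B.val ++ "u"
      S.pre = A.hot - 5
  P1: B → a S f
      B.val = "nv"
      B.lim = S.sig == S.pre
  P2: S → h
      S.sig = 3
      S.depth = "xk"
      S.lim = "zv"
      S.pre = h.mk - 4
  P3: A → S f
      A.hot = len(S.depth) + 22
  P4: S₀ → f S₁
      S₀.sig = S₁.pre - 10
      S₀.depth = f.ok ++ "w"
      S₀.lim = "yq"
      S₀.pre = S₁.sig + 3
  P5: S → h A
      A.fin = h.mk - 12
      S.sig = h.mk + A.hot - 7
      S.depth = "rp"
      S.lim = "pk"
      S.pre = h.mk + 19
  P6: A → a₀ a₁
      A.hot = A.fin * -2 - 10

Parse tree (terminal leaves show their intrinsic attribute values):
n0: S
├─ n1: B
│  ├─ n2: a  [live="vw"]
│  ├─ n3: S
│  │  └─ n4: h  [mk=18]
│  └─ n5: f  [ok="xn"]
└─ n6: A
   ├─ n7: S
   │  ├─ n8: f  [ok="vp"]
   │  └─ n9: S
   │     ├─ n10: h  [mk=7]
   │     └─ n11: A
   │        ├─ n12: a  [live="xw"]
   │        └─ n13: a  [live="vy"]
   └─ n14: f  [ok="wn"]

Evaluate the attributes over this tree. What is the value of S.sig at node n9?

0

1. n2.live = "vw"  [terminal]
2. n4.mk = 18  [terminal]
3. n3.sig = 3  [3]
4. n3.depth = "xk"  ["xk"]
5. n3.lim = "zv"  ["zv"]
6. n3.pre = 14  [h.mk - 4]
7. n5.ok = "xn"  [terminal]
8. n1.val = "nv"  ["nv"]
9. n1.lim = false  [S.sig == S.pre]
10. n6.fin = 16  [len(B.val) + 14]
11. n8.ok = "vp"  [terminal]
12. n10.mk = 7  [terminal]
13. n11.fin = -5  [h.mk - 12]
14. n12.live = "xw"  [terminal]
15. n13.live = "vy"  [terminal]
16. n11.hot = 0  [A.fin * -2 - 10]
17. n9.sig = 0  [h.mk + A.hot - 7]
18. n9.depth = "rp"  ["rp"]
19. n9.lim = "pk"  ["pk"]
20. n9.pre = 26  [h.mk + 19]
21. n7.sig = 16  [S₁.pre - 10]
22. n7.depth = "vpw"  [f.ok ++ "w"]
23. n7.lim = "yq"  ["yq"]
24. n7.pre = 3  [S₁.sig + 3]
25. n14.ok = "wn"  [terminal]
26. n6.hot = 25  [len(S.depth) + 22]
27. n0.sig = 28  [A.hot + 3]
28. n0.depth = "mq"  ["mq"]
29. n0.lim = "nvu"  [B.val ++ "u"]
30. n0.pre = 20  [A.hot - 5]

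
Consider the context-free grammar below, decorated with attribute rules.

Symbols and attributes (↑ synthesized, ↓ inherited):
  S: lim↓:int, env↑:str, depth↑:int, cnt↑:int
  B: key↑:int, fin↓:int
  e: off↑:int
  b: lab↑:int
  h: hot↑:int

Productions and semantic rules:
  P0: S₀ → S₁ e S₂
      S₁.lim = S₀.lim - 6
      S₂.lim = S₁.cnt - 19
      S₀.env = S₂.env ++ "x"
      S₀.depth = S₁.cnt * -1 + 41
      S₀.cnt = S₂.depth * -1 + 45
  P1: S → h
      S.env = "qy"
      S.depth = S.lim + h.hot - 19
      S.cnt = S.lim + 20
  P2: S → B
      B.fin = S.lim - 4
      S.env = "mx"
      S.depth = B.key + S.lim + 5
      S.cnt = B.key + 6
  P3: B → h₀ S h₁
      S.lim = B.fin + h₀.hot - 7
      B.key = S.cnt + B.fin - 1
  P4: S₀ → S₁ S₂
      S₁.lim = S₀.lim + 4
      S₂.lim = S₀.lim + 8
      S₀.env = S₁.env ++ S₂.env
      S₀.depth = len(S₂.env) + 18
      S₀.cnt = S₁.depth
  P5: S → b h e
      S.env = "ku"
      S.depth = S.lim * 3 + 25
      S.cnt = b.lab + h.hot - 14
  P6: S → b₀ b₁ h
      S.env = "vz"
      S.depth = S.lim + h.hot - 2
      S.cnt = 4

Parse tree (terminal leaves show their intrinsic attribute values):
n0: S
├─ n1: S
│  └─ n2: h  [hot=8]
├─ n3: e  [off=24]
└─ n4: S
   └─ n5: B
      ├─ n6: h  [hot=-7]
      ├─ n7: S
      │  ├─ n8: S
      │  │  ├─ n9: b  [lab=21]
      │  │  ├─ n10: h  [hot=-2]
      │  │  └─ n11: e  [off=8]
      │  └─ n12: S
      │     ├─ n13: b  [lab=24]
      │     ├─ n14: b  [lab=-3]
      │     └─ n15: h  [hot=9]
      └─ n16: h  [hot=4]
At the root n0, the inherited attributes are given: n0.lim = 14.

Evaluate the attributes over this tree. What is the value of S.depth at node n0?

13

1. n0.lim = 14  [given at root]
2. n1.lim = 8  [S₀.lim - 6]
3. n2.hot = 8  [terminal]
4. n1.env = "qy"  ["qy"]
5. n1.depth = -3  [S.lim + h.hot - 19]
6. n1.cnt = 28  [S.lim + 20]
7. n3.off = 24  [terminal]
8. n4.lim = 9  [S₁.cnt - 19]
9. n5.fin = 5  [S.lim - 4]
10. n6.hot = -7  [terminal]
11. n7.lim = -9  [B.fin + h₀.hot - 7]
12. n8.lim = -5  [S₀.lim + 4]
13. n9.lab = 21  [terminal]
14. n10.hot = -2  [terminal]
15. n11.off = 8  [terminal]
16. n8.env = "ku"  ["ku"]
17. n8.depth = 10  [S.lim * 3 + 25]
18. n8.cnt = 5  [b.lab + h.hot - 14]
19. n12.lim = -1  [S₀.lim + 8]
20. n13.lab = 24  [terminal]
21. n14.lab = -3  [terminal]
22. n15.hot = 9  [terminal]
23. n12.env = "vz"  ["vz"]
24. n12.depth = 6  [S.lim + h.hot - 2]
25. n12.cnt = 4  [4]
26. n7.env = "kuvz"  [S₁.env ++ S₂.env]
27. n7.depth = 20  [len(S₂.env) + 18]
28. n7.cnt = 10  [S₁.depth]
29. n16.hot = 4  [terminal]
30. n5.key = 14  [S.cnt + B.fin - 1]
31. n4.env = "mx"  ["mx"]
32. n4.depth = 28  [B.key + S.lim + 5]
33. n4.cnt = 20  [B.key + 6]
34. n0.env = "mxx"  [S₂.env ++ "x"]
35. n0.depth = 13  [S₁.cnt * -1 + 41]
36. n0.cnt = 17  [S₂.depth * -1 + 45]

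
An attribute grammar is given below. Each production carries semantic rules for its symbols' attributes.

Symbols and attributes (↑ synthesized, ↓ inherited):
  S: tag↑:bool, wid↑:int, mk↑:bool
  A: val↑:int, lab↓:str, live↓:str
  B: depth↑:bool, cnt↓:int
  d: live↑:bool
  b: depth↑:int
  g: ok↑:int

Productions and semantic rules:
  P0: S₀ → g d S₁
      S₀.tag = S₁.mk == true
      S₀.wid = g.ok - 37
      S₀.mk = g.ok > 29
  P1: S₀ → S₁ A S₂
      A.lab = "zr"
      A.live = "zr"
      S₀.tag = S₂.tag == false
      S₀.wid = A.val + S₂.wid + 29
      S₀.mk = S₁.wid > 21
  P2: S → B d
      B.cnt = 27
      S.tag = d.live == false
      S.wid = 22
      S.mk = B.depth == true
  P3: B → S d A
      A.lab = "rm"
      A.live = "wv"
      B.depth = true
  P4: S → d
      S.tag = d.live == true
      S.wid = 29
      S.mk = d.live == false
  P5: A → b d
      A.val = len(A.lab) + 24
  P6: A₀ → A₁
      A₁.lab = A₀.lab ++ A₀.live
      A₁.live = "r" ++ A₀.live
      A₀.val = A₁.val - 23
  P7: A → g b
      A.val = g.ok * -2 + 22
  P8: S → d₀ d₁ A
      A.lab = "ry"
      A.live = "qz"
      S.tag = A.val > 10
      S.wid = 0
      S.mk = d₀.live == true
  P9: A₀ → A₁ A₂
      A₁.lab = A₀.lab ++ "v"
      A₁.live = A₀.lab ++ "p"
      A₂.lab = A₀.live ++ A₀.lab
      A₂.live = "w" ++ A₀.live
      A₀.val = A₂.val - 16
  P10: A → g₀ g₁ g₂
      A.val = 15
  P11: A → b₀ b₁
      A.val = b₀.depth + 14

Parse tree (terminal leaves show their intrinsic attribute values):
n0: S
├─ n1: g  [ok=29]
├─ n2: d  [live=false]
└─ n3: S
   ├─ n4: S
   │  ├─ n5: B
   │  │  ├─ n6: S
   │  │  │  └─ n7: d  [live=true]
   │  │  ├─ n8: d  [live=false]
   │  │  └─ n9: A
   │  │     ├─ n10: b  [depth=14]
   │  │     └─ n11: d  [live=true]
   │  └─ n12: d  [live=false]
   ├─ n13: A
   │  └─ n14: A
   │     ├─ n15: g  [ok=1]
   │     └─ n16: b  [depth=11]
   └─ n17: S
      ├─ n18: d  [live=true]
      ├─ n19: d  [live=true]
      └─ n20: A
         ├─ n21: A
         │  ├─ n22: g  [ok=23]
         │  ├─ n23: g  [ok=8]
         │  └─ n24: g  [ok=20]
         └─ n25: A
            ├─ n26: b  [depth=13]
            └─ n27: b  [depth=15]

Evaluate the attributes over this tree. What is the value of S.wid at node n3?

26

1. n1.ok = 29  [terminal]
2. n2.live = false  [terminal]
3. n5.cnt = 27  [27]
4. n7.live = true  [terminal]
5. n6.tag = true  [d.live == true]
6. n6.wid = 29  [29]
7. n6.mk = false  [d.live == false]
8. n8.live = false  [terminal]
9. n9.lab = "rm"  ["rm"]
10. n9.live = "wv"  ["wv"]
11. n10.depth = 14  [terminal]
12. n11.live = true  [terminal]
13. n9.val = 26  [len(A.lab) + 24]
14. n5.depth = true  [true]
15. n12.live = false  [terminal]
16. n4.tag = true  [d.live == false]
17. n4.wid = 22  [22]
18. n4.mk = true  [B.depth == true]
19. n13.lab = "zr"  ["zr"]
20. n13.live = "zr"  ["zr"]
21. n14.lab = "zrzr"  [A₀.lab ++ A₀.live]
22. n14.live = "rzr"  ["r" ++ A₀.live]
23. n15.ok = 1  [terminal]
24. n16.depth = 11  [terminal]
25. n14.val = 20  [g.ok * -2 + 22]
26. n13.val = -3  [A₁.val - 23]
27. n18.live = true  [terminal]
28. n19.live = true  [terminal]
29. n20.lab = "ry"  ["ry"]
30. n20.live = "qz"  ["qz"]
31. n21.lab = "ryv"  [A₀.lab ++ "v"]
32. n21.live = "ryp"  [A₀.lab ++ "p"]
33. n22.ok = 23  [terminal]
34. n23.ok = 8  [terminal]
35. n24.ok = 20  [terminal]
36. n21.val = 15  [15]
37. n25.lab = "qzry"  [A₀.live ++ A₀.lab]
38. n25.live = "wqz"  ["w" ++ A₀.live]
39. n26.depth = 13  [terminal]
40. n27.depth = 15  [terminal]
41. n25.val = 27  [b₀.depth + 14]
42. n20.val = 11  [A₂.val - 16]
43. n17.tag = true  [A.val > 10]
44. n17.wid = 0  [0]
45. n17.mk = true  [d₀.live == true]
46. n3.tag = false  [S₂.tag == false]
47. n3.wid = 26  [A.val + S₂.wid + 29]
48. n3.mk = true  [S₁.wid > 21]
49. n0.tag = true  [S₁.mk == true]
50. n0.wid = -8  [g.ok - 37]
51. n0.mk = false  [g.ok > 29]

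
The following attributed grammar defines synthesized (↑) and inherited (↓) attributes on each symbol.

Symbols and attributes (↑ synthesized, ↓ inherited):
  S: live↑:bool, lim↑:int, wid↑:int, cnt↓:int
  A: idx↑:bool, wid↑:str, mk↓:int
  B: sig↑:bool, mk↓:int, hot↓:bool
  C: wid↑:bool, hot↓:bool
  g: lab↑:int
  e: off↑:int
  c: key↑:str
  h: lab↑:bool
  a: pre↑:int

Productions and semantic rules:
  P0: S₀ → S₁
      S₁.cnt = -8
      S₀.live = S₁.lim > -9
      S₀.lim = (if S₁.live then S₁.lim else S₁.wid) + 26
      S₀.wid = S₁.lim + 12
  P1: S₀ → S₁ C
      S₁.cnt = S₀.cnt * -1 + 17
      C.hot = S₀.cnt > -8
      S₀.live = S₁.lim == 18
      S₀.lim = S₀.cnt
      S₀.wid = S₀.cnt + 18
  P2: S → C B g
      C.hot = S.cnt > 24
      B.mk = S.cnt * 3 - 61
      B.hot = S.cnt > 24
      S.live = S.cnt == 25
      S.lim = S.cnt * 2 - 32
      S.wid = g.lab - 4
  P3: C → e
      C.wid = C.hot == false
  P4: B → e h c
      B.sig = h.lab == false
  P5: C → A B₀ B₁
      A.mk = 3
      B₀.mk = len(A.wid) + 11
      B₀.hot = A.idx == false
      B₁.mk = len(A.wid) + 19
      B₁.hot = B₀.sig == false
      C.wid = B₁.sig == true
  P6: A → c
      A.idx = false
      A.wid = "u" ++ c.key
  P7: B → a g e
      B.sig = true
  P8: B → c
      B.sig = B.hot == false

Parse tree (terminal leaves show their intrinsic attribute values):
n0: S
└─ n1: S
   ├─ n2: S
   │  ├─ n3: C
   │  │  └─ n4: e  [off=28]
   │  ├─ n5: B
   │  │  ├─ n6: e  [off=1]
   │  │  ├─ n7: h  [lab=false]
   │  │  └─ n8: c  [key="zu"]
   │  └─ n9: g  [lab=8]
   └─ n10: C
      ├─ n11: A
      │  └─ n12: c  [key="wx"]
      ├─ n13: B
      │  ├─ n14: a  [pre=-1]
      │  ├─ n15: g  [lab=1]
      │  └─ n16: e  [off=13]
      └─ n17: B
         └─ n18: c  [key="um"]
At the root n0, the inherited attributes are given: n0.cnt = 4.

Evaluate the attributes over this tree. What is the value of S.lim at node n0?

18

1. n0.cnt = 4  [given at root]
2. n1.cnt = -8  [-8]
3. n2.cnt = 25  [S₀.cnt * -1 + 17]
4. n3.hot = true  [S.cnt > 24]
5. n4.off = 28  [terminal]
6. n3.wid = false  [C.hot == false]
7. n5.mk = 14  [S.cnt * 3 - 61]
8. n5.hot = true  [S.cnt > 24]
9. n6.off = 1  [terminal]
10. n7.lab = false  [terminal]
11. n8.key = "zu"  [terminal]
12. n5.sig = true  [h.lab == false]
13. n9.lab = 8  [terminal]
14. n2.live = true  [S.cnt == 25]
15. n2.lim = 18  [S.cnt * 2 - 32]
16. n2.wid = 4  [g.lab - 4]
17. n10.hot = false  [S₀.cnt > -8]
18. n11.mk = 3  [3]
19. n12.key = "wx"  [terminal]
20. n11.idx = false  [false]
21. n11.wid = "uwx"  ["u" ++ c.key]
22. n13.mk = 14  [len(A.wid) + 11]
23. n13.hot = true  [A.idx == false]
24. n14.pre = -1  [terminal]
25. n15.lab = 1  [terminal]
26. n16.off = 13  [terminal]
27. n13.sig = true  [true]
28. n17.mk = 22  [len(A.wid) + 19]
29. n17.hot = false  [B₀.sig == false]
30. n18.key = "um"  [terminal]
31. n17.sig = true  [B.hot == false]
32. n10.wid = true  [B₁.sig == true]
33. n1.live = true  [S₁.lim == 18]
34. n1.lim = -8  [S₀.cnt]
35. n1.wid = 10  [S₀.cnt + 18]
36. n0.live = true  [S₁.lim > -9]
37. n0.lim = 18  [(if S₁.live then S₁.lim else S₁.wid) + 26]
38. n0.wid = 4  [S₁.lim + 12]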